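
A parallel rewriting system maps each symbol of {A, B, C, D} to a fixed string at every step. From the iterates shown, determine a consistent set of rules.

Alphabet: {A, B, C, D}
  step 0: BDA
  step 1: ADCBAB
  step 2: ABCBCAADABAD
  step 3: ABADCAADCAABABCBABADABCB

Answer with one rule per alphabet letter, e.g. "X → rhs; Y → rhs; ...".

A->AB, B->AD, C->CA, D->CB

  step 2 ⇒ step 3: ABCBCAADABAD ⇒ AB·AD·CA·AD·CA·AB·AB·CB·AB·AD·AB·CB
    A ↦ AB
    B ↦ AD
    C ↦ CA
    D ↦ CB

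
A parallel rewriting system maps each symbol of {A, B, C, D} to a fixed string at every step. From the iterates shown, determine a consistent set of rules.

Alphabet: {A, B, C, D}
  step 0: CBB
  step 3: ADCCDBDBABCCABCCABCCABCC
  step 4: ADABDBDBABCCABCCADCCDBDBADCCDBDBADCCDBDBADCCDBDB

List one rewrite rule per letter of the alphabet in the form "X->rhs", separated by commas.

A->AD, B->CC, C->DB, D->AB

  step 3 ⇒ step 4: ADCCDBDBABCCABCCABCCABCC ⇒ AD·AB·DB·DB·AB·CC·AB·CC·AD·CC·DB·DB·AD·CC·DB·DB·AD·CC·DB·DB·AD·CC·DB·DB
    A ↦ AD
    B ↦ CC
    C ↦ DB
    D ↦ AB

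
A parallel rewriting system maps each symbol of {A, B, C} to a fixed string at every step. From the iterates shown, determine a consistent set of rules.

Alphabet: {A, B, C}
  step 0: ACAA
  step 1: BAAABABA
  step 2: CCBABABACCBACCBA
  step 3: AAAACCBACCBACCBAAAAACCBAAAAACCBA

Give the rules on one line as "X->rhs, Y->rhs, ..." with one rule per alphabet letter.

A->BA, B->CC, C->AA

  step 2 ⇒ step 3: CCBABABACCBACCBA ⇒ AA·AA·CC·BA·CC·BA·CC·BA·AA·AA·CC·BA·AA·AA·CC·BA
    A ↦ BA
    B ↦ CC
    C ↦ AA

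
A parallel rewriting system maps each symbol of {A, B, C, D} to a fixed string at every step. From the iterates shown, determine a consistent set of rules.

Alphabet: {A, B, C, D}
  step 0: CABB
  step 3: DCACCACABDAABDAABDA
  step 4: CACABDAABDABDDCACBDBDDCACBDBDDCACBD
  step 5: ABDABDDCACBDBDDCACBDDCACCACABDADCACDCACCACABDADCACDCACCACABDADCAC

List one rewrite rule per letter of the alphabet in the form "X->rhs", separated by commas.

  step 4 ⇒ step 5: CACABDAABDABDDCACBDBDDCACBDBDDCACBD ⇒ A·BD·A·BD·D·CAC·BD·BD·D·CAC·BD·D·CAC·CAC·A·BD·A·D·CAC·D·CAC·CAC·A·BD·A·D·CAC·D·CAC·CAC·A·BD·A·D·CAC
    A ↦ BD
    B ↦ D
    C ↦ A
    D ↦ CAC

A->BD, B->D, C->A, D->CAC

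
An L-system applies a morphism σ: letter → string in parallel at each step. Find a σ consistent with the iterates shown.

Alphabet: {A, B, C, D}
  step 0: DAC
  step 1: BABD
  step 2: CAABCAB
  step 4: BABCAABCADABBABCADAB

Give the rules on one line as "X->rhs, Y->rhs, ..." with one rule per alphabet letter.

A->AB, B->CA, C->D, D->B

  step 1 ⇒ step 2: BABD ⇒ CA·AB·CA·B
    A ↦ AB
    B ↦ CA
    D ↦ B
  step 0 ⇒ step 1: DAC ⇒ B·AB·D
    C ↦ D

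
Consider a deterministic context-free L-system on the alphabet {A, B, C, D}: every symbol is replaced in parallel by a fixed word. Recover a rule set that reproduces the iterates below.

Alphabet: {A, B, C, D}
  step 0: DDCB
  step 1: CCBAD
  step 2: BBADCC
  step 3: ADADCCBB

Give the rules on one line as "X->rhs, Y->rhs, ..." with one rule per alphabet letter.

A->C, B->AD, C->B, D->C

  step 2 ⇒ step 3: BBADCC ⇒ AD·AD·C·C·B·B
    A ↦ C
    B ↦ AD
    C ↦ B
    D ↦ C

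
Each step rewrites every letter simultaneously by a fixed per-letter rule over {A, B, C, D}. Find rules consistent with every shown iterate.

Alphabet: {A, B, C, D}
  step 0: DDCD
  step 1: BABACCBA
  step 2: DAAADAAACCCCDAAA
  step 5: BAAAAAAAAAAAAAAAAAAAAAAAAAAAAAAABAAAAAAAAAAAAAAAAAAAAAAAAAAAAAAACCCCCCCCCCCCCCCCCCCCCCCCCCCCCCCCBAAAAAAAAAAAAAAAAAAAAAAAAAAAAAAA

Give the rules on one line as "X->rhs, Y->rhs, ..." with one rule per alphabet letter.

  step 1 ⇒ step 2: BABACCBA ⇒ DA·AA·DA·AA·CC·CC·DA·AA
    A ↦ AA
    B ↦ DA
    C ↦ CC
  step 0 ⇒ step 1: DDCD ⇒ BA·BA·CC·BA
    D ↦ BA

A->AA, B->DA, C->CC, D->BA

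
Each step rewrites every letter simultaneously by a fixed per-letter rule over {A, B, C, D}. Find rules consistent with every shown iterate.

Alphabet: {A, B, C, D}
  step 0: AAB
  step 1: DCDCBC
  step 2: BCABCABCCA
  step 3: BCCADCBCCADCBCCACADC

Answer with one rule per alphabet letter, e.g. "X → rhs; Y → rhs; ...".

A->DC, B->BC, C->CA, D->B

  step 2 ⇒ step 3: BCABCABCCA ⇒ BC·CA·DC·BC·CA·DC·BC·CA·CA·DC
    A ↦ DC
    B ↦ BC
    C ↦ CA
  step 1 ⇒ step 2: DCDCBC ⇒ B·CA·B·CA·BC·CA
    D ↦ B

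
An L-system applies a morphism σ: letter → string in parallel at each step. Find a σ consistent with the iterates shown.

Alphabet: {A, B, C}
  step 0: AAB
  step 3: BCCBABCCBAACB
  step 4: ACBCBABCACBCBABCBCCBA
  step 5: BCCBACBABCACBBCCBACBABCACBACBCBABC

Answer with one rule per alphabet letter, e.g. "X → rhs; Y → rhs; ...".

  step 4 ⇒ step 5: ACBCBABCACBCBABCBCCBA ⇒ BC·CB·A·CB·A·BC·A·CB·BC·CB·A·CB·A·BC·A·CB·A·CB·CB·A·BC
    A ↦ BC
    B ↦ A
    C ↦ CB

A->BC, B->A, C->CB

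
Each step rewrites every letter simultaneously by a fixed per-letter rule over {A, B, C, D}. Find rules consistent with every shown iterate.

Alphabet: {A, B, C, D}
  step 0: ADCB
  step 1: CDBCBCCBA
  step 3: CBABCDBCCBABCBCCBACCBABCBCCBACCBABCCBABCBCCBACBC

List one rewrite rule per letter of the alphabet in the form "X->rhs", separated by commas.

A->C, B->CBA, C->BC, D->DBC

  step 0 ⇒ step 1: ADCB ⇒ C·DBC·BC·CBA
    A ↦ C
    B ↦ CBA
    C ↦ BC
    D ↦ DBC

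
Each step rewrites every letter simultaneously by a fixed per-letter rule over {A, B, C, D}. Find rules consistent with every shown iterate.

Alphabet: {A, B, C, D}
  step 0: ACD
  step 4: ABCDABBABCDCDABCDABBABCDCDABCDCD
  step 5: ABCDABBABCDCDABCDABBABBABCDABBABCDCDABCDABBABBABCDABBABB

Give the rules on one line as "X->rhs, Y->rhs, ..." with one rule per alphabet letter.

  step 4 ⇒ step 5: ABCDABBABCDCDABCDABBABCDCDABCDCD ⇒ AB·CD·A·BB·AB·CD·CD·AB·CD·A·BB·A·BB·AB·CD·A·BB·AB·CD·CD·AB·CD·A·BB·A·BB·AB·CD·A·BB·A·BB
    A ↦ AB
    B ↦ CD
    C ↦ A
    D ↦ BB

A->AB, B->CD, C->A, D->BB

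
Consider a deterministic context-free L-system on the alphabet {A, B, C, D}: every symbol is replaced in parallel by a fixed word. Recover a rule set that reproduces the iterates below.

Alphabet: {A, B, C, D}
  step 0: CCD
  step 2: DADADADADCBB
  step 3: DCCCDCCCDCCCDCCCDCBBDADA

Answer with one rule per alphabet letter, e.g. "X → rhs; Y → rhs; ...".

A->CC, B->DA, C->BB, D->DC

  step 2 ⇒ step 3: DADADADADCBB ⇒ DC·CC·DC·CC·DC·CC·DC·CC·DC·BB·DA·DA
    A ↦ CC
    B ↦ DA
    C ↦ BB
    D ↦ DC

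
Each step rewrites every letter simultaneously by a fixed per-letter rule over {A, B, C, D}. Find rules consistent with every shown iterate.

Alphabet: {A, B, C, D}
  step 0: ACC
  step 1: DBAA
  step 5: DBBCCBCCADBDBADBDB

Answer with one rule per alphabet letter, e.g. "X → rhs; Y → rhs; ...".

  step 0 ⇒ step 1: ACC ⇒ DB·A·A
    A ↦ DB
    C ↦ A
    B ↦ C  (constrained at step 1)
    D ↦ BC  (constrained at step 1)

A->DB, B->C, C->A, D->BC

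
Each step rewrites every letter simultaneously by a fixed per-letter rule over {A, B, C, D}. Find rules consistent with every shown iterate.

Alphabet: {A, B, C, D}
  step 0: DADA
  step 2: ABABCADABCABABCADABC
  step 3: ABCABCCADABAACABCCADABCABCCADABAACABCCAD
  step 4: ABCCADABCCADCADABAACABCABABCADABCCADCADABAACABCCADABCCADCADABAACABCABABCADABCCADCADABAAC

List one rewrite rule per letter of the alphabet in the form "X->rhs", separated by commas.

A->AB, B->C, C->CAD, D->AAC

  step 3 ⇒ step 4: ABCABCCADABAACABCCADABCABCCADABAACABCCAD ⇒ AB·C·CAD·AB·C·CAD·CAD·AB·AAC·AB·C·AB·AB·CAD·AB·C·CAD·CAD·AB·AAC·AB·C·CAD·AB·C·CAD·CAD·AB·AAC·AB·C·AB·AB·CAD·AB·C·CAD·CAD·AB·AAC
    A ↦ AB
    B ↦ C
    C ↦ CAD
    D ↦ AAC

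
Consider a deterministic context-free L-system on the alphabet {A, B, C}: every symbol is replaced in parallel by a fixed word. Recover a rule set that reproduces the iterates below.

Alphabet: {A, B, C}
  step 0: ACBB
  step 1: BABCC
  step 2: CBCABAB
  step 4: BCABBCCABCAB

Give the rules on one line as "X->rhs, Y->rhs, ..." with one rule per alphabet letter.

  step 1 ⇒ step 2: BABCC ⇒ C·B·C·AB·AB
    A ↦ B
    B ↦ C
    C ↦ AB

A->B, B->C, C->AB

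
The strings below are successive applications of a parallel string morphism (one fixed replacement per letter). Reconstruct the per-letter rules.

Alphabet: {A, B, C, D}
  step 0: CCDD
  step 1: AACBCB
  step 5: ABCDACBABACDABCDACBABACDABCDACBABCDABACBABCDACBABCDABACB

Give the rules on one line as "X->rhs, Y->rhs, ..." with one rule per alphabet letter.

A->AB, B->CD, C->A, D->CB

  step 0 ⇒ step 1: CCDD ⇒ A·A·CB·CB
    C ↦ A
    D ↦ CB
    A ↦ AB  (constrained at step 1)
    B ↦ CD  (constrained at step 1)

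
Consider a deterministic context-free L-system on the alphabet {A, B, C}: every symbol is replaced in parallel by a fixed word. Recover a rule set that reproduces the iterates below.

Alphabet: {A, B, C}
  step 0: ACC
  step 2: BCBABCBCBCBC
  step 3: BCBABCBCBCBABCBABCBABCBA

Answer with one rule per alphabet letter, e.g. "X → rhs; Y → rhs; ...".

A->BC, B->BC, C->BA

  step 2 ⇒ step 3: BCBABCBCBCBC ⇒ BC·BA·BC·BC·BC·BA·BC·BA·BC·BA·BC·BA
    A ↦ BC
    B ↦ BC
    C ↦ BA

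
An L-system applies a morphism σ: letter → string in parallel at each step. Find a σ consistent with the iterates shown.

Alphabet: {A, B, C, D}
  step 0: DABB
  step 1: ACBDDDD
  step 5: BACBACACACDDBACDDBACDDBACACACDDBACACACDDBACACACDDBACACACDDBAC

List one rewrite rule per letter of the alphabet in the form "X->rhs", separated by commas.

  step 0 ⇒ step 1: DABB ⇒ AC·B·DD·DD
    A ↦ B
    B ↦ DD
    D ↦ AC
    C ↦ AC  (constrained at step 1)

A->B, B->DD, C->AC, D->AC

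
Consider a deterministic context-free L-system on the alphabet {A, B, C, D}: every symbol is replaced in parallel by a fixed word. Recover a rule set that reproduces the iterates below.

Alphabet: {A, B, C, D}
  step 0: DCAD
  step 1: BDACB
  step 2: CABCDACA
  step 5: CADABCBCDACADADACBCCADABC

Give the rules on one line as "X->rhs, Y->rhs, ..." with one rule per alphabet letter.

  step 1 ⇒ step 2: BDACB ⇒ CA·B·C·DA·CA
    A ↦ C
    B ↦ CA
    C ↦ DA
    D ↦ B

A->C, B->CA, C->DA, D->B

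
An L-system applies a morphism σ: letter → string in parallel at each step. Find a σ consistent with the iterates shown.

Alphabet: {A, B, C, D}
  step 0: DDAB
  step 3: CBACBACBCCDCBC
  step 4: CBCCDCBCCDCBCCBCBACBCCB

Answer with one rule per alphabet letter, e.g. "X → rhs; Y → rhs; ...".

A->CD, B->C, C->CB, D->A

  step 3 ⇒ step 4: CBACBACBCCDCBC ⇒ CB·C·CD·CB·C·CD·CB·C·CB·CB·A·CB·C·CB
    A ↦ CD
    B ↦ C
    C ↦ CB
    D ↦ A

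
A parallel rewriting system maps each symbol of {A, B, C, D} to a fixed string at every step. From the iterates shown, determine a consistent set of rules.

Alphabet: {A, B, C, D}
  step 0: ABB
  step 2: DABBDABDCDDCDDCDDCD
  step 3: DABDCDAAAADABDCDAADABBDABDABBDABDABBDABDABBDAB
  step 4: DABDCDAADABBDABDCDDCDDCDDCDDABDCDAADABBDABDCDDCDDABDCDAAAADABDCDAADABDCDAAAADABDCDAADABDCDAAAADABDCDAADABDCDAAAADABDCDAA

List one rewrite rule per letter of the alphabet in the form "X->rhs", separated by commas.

A->DCD, B->AA, C->B, D->DAB

  step 3 ⇒ step 4: DABDCDAAAADABDCDAADABBDABDABBDABDABBDABDABBDAB ⇒ DAB·DCD·AA·DAB·B·DAB·DCD·DCD·DCD·DCD·DAB·DCD·AA·DAB·B·DAB·DCD·DCD·DAB·DCD·AA·AA·DAB·DCD·AA·DAB·DCD·AA·AA·DAB·DCD·AA·DAB·DCD·AA·AA·DAB·DCD·AA·DAB·DCD·AA·AA·DAB·DCD·AA
    A ↦ DCD
    B ↦ AA
    C ↦ B
    D ↦ DAB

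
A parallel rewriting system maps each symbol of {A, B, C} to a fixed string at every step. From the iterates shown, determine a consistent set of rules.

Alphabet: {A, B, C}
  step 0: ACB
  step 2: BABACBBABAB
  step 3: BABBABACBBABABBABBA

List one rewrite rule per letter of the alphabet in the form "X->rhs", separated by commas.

  step 2 ⇒ step 3: BABACBBABAB ⇒ BA·B·BA·B·ACB·BA·BA·B·BA·B·BA
    A ↦ B
    B ↦ BA
    C ↦ ACB

A->B, B->BA, C->ACB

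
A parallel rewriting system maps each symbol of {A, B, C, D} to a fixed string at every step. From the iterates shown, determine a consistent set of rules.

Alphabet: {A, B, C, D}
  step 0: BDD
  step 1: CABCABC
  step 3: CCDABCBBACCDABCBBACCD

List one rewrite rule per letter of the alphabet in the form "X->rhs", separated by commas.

  step 0 ⇒ step 1: BDD ⇒ C·ABC·ABC
    B ↦ C
    D ↦ ABC
    A ↦ D  (constrained at step 1)
    C ↦ BBA  (constrained at step 1)

A->D, B->C, C->BBA, D->ABC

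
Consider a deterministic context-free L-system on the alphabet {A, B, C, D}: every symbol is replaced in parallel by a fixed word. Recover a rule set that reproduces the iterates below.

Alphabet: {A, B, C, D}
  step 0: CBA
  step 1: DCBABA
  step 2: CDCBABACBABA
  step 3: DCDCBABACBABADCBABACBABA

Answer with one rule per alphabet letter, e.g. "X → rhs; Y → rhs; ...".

A->ABA, B->CB, C->D, D->C

  step 2 ⇒ step 3: CDCBABACBABA ⇒ D·C·D·CB·ABA·CB·ABA·D·CB·ABA·CB·ABA
    A ↦ ABA
    B ↦ CB
    C ↦ D
    D ↦ C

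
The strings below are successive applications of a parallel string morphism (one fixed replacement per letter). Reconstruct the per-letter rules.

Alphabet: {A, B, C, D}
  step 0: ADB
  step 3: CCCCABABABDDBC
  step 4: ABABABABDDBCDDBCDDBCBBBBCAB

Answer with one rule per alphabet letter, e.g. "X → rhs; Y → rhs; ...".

A->DDB, B->C, C->AB, D->BB

  step 3 ⇒ step 4: CCCCABABABDDBC ⇒ AB·AB·AB·AB·DDB·C·DDB·C·DDB·C·BB·BB·C·AB
    A ↦ DDB
    B ↦ C
    C ↦ AB
    D ↦ BB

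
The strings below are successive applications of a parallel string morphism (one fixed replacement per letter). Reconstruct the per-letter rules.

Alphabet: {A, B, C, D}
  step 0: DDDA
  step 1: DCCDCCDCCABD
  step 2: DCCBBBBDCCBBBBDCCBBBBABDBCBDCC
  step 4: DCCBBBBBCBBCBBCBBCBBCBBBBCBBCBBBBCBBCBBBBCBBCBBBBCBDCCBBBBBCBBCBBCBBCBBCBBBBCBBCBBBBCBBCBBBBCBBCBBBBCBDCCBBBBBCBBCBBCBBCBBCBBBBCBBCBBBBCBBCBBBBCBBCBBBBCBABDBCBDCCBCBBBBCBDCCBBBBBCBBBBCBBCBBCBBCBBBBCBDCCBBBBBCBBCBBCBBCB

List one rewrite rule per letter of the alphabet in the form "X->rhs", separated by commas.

  step 1 ⇒ step 2: DCCDCCDCCABD ⇒ DCC·BB·BB·DCC·BB·BB·DCC·BB·BB·ABD·BCB·DCC
    A ↦ ABD
    B ↦ BCB
    C ↦ BB
    D ↦ DCC

A->ABD, B->BCB, C->BB, D->DCC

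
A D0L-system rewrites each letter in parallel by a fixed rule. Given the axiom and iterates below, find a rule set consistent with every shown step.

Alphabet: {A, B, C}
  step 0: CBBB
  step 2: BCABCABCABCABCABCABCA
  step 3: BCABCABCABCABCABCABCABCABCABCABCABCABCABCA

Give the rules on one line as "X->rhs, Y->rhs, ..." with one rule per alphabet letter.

A->CA, B->BCA, C->B

  step 2 ⇒ step 3: BCABCABCABCABCABCABCA ⇒ BCA·B·CA·BCA·B·CA·BCA·B·CA·BCA·B·CA·BCA·B·CA·BCA·B·CA·BCA·B·CA
    A ↦ CA
    B ↦ BCA
    C ↦ B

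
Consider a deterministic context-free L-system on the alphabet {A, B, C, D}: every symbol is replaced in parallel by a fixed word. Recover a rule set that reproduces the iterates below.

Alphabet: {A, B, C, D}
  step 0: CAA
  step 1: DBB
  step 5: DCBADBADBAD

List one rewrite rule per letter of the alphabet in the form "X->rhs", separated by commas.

A->B, B->C, C->D, D->AD

  step 0 ⇒ step 1: CAA ⇒ D·B·B
    A ↦ B
    C ↦ D
    B ↦ C  (constrained at step 1)
    D ↦ AD  (constrained at step 1)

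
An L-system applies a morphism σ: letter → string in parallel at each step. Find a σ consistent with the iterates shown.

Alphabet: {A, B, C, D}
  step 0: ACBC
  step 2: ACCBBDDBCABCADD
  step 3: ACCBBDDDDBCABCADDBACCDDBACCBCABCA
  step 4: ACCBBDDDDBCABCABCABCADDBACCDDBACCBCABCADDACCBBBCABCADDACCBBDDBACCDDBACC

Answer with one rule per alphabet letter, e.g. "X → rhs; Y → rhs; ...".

  step 3 ⇒ step 4: ACCBBDDDDBCABCADDBACCDDBACCBCABCA ⇒ ACC·B·B·DD·DD·BCA·BCA·BCA·BCA·DD·B·ACC·DD·B·ACC·BCA·BCA·DD·ACC·B·B·BCA·BCA·DD·ACC·B·B·DD·B·ACC·DD·B·ACC
    A ↦ ACC
    B ↦ DD
    C ↦ B
    D ↦ BCA

A->ACC, B->DD, C->B, D->BCA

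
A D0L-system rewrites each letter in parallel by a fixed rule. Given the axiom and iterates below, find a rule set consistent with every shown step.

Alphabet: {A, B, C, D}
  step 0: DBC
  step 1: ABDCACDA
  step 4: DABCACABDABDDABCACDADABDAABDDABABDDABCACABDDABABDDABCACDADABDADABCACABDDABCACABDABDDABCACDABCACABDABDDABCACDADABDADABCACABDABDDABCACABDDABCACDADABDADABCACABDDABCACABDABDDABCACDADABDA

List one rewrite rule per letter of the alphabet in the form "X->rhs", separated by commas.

  step 0 ⇒ step 1: DBC ⇒ ABD·CAC·DA
    B ↦ CAC
    C ↦ DA
    D ↦ ABD
    A ↦ DAB  (constrained at step 1)

A->DAB, B->CAC, C->DA, D->ABD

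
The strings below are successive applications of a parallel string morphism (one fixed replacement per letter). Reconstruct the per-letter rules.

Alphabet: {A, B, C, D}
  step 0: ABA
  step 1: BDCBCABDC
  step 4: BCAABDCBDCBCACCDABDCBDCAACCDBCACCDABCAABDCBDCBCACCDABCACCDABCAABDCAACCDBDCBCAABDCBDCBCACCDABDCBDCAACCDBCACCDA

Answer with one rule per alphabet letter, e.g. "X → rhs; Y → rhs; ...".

  step 0 ⇒ step 1: ABA ⇒ BDC·BCA·BDC
    A ↦ BDC
    B ↦ BCA
    C ↦ A  (constrained at step 1)
    D ↦ CCD  (constrained at step 1)

A->BDC, B->BCA, C->A, D->CCD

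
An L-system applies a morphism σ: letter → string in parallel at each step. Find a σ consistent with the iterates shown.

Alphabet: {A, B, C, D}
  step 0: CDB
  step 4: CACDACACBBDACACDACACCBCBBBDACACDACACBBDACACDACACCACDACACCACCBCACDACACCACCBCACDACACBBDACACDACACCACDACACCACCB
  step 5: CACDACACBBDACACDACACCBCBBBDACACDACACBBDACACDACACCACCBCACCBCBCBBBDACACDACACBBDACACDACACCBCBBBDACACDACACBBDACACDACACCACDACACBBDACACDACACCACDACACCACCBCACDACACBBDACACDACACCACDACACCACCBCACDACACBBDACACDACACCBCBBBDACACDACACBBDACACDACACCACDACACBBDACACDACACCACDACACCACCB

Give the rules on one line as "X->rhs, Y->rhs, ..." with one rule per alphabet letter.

A->DA, B->CB, C->CAC, D->BB

  step 4 ⇒ step 5: CACDACACBBDACACDACACCBCBBBDACACDACACBBDACACDACACCACDACACCACCBCACDACACCACCBCACDACACBBDACACDACACCACDACACCACCB ⇒ CAC·DA·CAC·BB·DA·CAC·DA·CAC·CB·CB·BB·DA·CAC·DA·CAC·BB·DA·CAC·DA·CAC·CAC·CB·CAC·CB·CB·CB·BB·DA·CAC·DA·CAC·BB·DA·CAC·DA·CAC·CB·CB·BB·DA·CAC·DA·CAC·BB·DA·CAC·DA·CAC·CAC·DA·CAC·BB·DA·CAC·DA·CAC·CAC·DA·CAC·CAC·CB·CAC·DA·CAC·BB·DA·CAC·DA·CAC·CAC·DA·CAC·CAC·CB·CAC·DA·CAC·BB·DA·CAC·DA·CAC·CB·CB·BB·DA·CAC·DA·CAC·BB·DA·CAC·DA·CAC·CAC·DA·CAC·BB·DA·CAC·DA·CAC·CAC·DA·CAC·CAC·CB
    A ↦ DA
    B ↦ CB
    C ↦ CAC
    D ↦ BB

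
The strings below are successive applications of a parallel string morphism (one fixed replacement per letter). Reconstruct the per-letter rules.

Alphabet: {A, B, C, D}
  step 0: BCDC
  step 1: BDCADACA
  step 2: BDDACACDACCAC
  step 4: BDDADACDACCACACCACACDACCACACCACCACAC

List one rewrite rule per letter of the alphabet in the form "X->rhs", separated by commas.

A->C, B->BD, C->CA, D->DA

  step 1 ⇒ step 2: BDCADACA ⇒ BD·DA·CA·C·DA·C·CA·C
    A ↦ C
    B ↦ BD
    C ↦ CA
    D ↦ DA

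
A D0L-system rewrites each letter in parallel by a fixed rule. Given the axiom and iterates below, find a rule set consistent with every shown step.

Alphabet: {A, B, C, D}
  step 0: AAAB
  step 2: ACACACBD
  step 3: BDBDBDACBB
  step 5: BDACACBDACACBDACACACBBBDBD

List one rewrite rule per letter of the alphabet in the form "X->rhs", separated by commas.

  step 2 ⇒ step 3: ACACACBD ⇒ B·D·B·D·B·D·AC·BB
    A ↦ B
    B ↦ AC
    C ↦ D
    D ↦ BB

A->B, B->AC, C->D, D->BB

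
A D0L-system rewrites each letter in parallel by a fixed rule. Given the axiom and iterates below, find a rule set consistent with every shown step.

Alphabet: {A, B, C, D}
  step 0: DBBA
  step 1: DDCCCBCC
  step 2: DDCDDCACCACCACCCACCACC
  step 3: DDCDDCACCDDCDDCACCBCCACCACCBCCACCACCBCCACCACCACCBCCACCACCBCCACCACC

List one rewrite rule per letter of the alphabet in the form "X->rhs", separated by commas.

A->BCC, B->C, C->ACC, D->DDC

  step 2 ⇒ step 3: DDCDDCACCACCACCCACCACC ⇒ DDC·DDC·ACC·DDC·DDC·ACC·BCC·ACC·ACC·BCC·ACC·ACC·BCC·ACC·ACC·ACC·BCC·ACC·ACC·BCC·ACC·ACC
    A ↦ BCC
    C ↦ ACC
    D ↦ DDC
  step 0 ⇒ step 1: DBBA ⇒ DDC·C·C·BCC
    B ↦ C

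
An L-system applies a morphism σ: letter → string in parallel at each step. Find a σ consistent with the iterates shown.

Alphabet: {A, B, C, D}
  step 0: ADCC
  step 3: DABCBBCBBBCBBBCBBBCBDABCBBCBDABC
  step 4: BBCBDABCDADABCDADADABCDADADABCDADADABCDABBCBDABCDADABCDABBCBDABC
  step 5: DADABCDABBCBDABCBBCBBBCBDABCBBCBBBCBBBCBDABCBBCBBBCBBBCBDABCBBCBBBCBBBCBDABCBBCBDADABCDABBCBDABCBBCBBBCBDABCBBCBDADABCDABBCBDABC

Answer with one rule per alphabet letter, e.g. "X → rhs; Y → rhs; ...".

A->CB, B->DA, C->BC, D->BB

  step 4 ⇒ step 5: BBCBDABCDADABCDADADABCDADADABCDADADABCDABBCBDABCDADABCDABBCBDABC ⇒ DA·DA·BC·DA·BB·CB·DA·BC·BB·CB·BB·CB·DA·BC·BB·CB·BB·CB·BB·CB·DA·BC·BB·CB·BB·CB·BB·CB·DA·BC·BB·CB·BB·CB·BB·CB·DA·BC·BB·CB·DA·DA·BC·DA·BB·CB·DA·BC·BB·CB·BB·CB·DA·BC·BB·CB·DA·DA·BC·DA·BB·CB·DA·BC
    A ↦ CB
    B ↦ DA
    C ↦ BC
    D ↦ BB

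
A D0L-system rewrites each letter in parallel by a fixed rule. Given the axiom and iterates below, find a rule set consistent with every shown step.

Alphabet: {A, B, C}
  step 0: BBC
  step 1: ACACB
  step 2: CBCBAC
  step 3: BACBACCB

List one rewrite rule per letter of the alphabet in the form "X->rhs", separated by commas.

  step 2 ⇒ step 3: CBCBAC ⇒ B·AC·B·AC·C·B
    A ↦ C
    B ↦ AC
    C ↦ B

A->C, B->AC, C->B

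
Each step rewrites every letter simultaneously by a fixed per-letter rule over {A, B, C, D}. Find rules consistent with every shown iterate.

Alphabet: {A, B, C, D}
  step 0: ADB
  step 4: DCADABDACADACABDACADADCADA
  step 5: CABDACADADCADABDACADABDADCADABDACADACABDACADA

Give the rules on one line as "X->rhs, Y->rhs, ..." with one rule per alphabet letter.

  step 4 ⇒ step 5: DCADABDACADACABDACADADCADA ⇒ CA·B·DA·CA·DA·D·CA·DA·B·DA·CA·DA·B·DA·D·CA·DA·B·DA·CA·DA·CA·B·DA·CA·DA
    A ↦ DA
    B ↦ D
    C ↦ B
    D ↦ CA

A->DA, B->D, C->B, D->CA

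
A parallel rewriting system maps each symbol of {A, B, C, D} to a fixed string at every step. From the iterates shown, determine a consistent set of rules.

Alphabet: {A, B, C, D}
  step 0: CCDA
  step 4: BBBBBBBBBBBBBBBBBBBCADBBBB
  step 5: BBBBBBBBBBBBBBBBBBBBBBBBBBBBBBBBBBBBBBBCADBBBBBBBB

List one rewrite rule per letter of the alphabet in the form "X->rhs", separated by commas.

A->C, B->BB, C->B, D->AD

  step 4 ⇒ step 5: BBBBBBBBBBBBBBBBBBBCADBBBB ⇒ BB·BB·BB·BB·BB·BB·BB·BB·BB·BB·BB·BB·BB·BB·BB·BB·BB·BB·BB·B·C·AD·BB·BB·BB·BB
    A ↦ C
    B ↦ BB
    C ↦ B
    D ↦ AD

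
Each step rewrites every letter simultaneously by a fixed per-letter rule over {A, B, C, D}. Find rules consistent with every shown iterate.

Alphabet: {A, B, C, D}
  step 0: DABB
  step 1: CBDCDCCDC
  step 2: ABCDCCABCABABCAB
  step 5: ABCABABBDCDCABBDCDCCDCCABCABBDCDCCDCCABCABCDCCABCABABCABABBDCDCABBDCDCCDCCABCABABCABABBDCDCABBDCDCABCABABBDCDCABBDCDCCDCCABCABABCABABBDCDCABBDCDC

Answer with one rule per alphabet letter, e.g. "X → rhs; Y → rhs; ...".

  step 1 ⇒ step 2: CBDCDCCDC ⇒ AB·CDC·C·AB·C·AB·AB·C·AB
    B ↦ CDC
    C ↦ AB
    D ↦ C
  step 0 ⇒ step 1: DABB ⇒ C·BD·CDC·CDC
    A ↦ BD

A->BD, B->CDC, C->AB, D->C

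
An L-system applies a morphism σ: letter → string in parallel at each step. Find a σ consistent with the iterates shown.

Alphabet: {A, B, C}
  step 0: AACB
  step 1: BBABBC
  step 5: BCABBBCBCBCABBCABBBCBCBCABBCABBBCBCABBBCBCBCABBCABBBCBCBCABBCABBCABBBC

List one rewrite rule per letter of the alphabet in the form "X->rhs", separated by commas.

  step 0 ⇒ step 1: AACB ⇒ B·B·AB·BC
    A ↦ B
    B ↦ BC
    C ↦ AB

A->B, B->BC, C->AB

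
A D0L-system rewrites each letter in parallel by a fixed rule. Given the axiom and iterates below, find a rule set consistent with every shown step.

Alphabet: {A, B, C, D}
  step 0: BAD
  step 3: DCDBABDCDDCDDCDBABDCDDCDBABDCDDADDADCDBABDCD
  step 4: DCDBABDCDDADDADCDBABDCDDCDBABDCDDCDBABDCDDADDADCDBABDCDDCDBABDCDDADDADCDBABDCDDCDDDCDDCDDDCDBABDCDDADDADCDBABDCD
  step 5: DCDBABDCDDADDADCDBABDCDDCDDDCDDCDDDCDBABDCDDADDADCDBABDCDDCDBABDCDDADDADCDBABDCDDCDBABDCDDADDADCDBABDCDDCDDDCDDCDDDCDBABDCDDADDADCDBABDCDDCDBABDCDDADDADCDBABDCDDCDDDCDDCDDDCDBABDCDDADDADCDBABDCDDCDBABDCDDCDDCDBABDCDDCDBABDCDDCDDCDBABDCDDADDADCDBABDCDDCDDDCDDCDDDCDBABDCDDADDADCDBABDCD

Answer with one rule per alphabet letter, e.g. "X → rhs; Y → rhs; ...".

  step 4 ⇒ step 5: DCDBABDCDDADDADCDBABDCDDCDBABDCDDCDBABDCDDADDADCDBABDCDDCDBABDCDDADDADCDBABDCDDCDDDCDDCDDDCDBABDCDDADDADCDBABDCD ⇒ DCD·BAB·DCD·DA·D·DA·DCD·BAB·DCD·DCD·D·DCD·DCD·D·DCD·BAB·DCD·DA·D·DA·DCD·BAB·DCD·DCD·BAB·DCD·DA·D·DA·DCD·BAB·DCD·DCD·BAB·DCD·DA·D·DA·DCD·BAB·DCD·DCD·D·DCD·DCD·D·DCD·BAB·DCD·DA·D·DA·DCD·BAB·DCD·DCD·BAB·DCD·DA·D·DA·DCD·BAB·DCD·DCD·D·DCD·DCD·D·DCD·BAB·DCD·DA·D·DA·DCD·BAB·DCD·DCD·BAB·DCD·DCD·DCD·BAB·DCD·DCD·BAB·DCD·DCD·DCD·BAB·DCD·DA·D·DA·DCD·BAB·DCD·DCD·D·DCD·DCD·D·DCD·BAB·DCD·DA·D·DA·DCD·BAB·DCD
    A ↦ D
    B ↦ DA
    C ↦ BAB
    D ↦ DCD

A->D, B->DA, C->BAB, D->DCD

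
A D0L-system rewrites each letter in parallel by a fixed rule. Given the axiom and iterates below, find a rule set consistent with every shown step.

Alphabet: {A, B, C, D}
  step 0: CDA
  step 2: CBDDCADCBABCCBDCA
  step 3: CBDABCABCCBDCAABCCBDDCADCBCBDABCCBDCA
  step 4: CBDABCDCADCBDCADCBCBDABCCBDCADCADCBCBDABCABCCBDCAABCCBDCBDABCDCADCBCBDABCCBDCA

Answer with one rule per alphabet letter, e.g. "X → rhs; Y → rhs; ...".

A->DCA, B->D, C->CB, D->ABC

  step 3 ⇒ step 4: CBDABCABCCBDCAABCCBDDCADCBCBDABCCBDCA ⇒ CB·D·ABC·DCA·D·CB·DCA·D·CB·CB·D·ABC·CB·DCA·DCA·D·CB·CB·D·ABC·ABC·CB·DCA·ABC·CB·D·CB·D·ABC·DCA·D·CB·CB·D·ABC·CB·DCA
    A ↦ DCA
    B ↦ D
    C ↦ CB
    D ↦ ABC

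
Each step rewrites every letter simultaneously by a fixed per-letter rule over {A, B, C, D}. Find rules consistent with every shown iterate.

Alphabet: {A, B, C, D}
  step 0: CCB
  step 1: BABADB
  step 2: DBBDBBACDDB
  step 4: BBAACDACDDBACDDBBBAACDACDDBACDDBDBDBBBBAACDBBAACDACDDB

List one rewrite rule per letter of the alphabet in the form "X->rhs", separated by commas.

  step 1 ⇒ step 2: BABADB ⇒ DB·B·DB·B·ACD·DB
    A ↦ B
    B ↦ DB
    D ↦ ACD
  step 0 ⇒ step 1: CCB ⇒ BA·BA·DB
    C ↦ BA

A->B, B->DB, C->BA, D->ACD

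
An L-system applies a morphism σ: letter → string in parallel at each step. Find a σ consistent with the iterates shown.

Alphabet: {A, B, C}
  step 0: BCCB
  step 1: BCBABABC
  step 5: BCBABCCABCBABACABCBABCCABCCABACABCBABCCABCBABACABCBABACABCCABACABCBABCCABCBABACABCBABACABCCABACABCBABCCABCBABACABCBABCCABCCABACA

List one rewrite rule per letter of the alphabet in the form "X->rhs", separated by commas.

  step 0 ⇒ step 1: BCCB ⇒ BC·BA·BA·BC
    B ↦ BC
    C ↦ BA
    A ↦ CA  (constrained at step 1)

A->CA, B->BC, C->BA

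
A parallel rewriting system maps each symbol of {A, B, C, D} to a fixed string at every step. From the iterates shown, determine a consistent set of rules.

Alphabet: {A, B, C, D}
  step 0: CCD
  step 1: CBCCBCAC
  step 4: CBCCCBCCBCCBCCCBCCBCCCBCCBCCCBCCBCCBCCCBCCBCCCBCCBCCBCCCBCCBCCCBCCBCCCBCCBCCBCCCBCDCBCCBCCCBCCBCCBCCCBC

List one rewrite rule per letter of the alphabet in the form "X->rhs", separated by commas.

A->D, B->C, C->CBC, D->AC

  step 0 ⇒ step 1: CCD ⇒ CBC·CBC·AC
    C ↦ CBC
    D ↦ AC
    A ↦ D  (constrained at step 1)
    B ↦ C  (constrained at step 1)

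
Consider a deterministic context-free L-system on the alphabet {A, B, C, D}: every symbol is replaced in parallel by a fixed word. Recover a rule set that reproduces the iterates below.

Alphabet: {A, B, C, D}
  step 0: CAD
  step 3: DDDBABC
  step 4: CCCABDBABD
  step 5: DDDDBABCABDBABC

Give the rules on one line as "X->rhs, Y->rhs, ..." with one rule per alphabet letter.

A->DB, B->AB, C->D, D->C

  step 4 ⇒ step 5: CCCABDBABD ⇒ D·D·D·DB·AB·C·AB·DB·AB·C
    A ↦ DB
    B ↦ AB
    C ↦ D
    D ↦ C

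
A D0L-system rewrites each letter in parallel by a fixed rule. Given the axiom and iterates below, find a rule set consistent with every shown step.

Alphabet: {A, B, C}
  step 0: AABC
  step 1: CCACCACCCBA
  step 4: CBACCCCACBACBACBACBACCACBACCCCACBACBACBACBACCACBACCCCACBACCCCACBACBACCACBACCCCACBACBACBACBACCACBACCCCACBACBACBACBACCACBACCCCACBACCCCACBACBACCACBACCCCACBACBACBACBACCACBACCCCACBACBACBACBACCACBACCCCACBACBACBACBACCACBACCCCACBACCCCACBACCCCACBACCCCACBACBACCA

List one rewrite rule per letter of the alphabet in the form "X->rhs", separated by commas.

A->CCA, B->CC, C->CBA

  step 0 ⇒ step 1: AABC ⇒ CCA·CCA·CC·CBA
    A ↦ CCA
    B ↦ CC
    C ↦ CBA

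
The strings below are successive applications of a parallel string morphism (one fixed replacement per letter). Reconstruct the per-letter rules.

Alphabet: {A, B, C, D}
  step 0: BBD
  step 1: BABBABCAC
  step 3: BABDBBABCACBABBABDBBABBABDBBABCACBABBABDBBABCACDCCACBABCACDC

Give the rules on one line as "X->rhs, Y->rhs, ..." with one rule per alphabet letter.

  step 0 ⇒ step 1: BBD ⇒ BAB·BAB·CAC
    B ↦ BAB
    D ↦ CAC
    A ↦ DB  (constrained at step 1)
    C ↦ DC  (constrained at step 1)

A->DB, B->BAB, C->DC, D->CAC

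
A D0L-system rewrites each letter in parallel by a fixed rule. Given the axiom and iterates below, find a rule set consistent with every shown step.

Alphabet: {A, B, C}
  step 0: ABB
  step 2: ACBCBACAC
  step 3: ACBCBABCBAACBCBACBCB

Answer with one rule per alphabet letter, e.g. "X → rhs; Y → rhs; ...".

  step 2 ⇒ step 3: ACBCBACAC ⇒ AC·BCB·A·BCB·A·AC·BCB·AC·BCB
    A ↦ AC
    B ↦ A
    C ↦ BCB

A->AC, B->A, C->BCB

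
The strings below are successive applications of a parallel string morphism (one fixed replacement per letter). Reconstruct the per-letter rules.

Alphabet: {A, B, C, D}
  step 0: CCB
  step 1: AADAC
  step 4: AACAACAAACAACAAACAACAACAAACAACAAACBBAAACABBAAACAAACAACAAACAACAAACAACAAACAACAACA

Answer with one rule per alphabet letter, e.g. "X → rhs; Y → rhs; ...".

  step 0 ⇒ step 1: CCB ⇒ A·A·DAC
    B ↦ DAC
    C ↦ A
    A ↦ AAC  (constrained at step 1)
    D ↦ BBA  (constrained at step 1)

A->AAC, B->DAC, C->A, D->BBA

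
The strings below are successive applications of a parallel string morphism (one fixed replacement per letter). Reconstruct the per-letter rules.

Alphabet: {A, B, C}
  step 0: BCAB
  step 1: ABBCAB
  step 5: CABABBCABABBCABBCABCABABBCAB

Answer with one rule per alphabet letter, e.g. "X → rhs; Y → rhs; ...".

  step 0 ⇒ step 1: BCAB ⇒ AB·B·C·AB
    A ↦ C
    B ↦ AB
    C ↦ B

A->C, B->AB, C->B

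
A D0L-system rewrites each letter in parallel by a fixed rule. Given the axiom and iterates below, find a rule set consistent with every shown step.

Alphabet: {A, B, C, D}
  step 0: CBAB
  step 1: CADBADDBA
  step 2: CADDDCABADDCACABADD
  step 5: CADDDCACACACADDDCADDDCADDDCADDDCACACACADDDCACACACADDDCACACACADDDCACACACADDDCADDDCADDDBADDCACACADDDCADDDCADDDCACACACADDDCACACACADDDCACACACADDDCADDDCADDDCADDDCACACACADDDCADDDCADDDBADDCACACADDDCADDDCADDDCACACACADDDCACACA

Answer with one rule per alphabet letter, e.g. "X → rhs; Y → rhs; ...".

  step 1 ⇒ step 2: CADBADDBA ⇒ CAD·DD·CA·BA·DD·CA·CA·BA·DD
    A ↦ DD
    B ↦ BA
    C ↦ CAD
    D ↦ CA

A->DD, B->BA, C->CAD, D->CA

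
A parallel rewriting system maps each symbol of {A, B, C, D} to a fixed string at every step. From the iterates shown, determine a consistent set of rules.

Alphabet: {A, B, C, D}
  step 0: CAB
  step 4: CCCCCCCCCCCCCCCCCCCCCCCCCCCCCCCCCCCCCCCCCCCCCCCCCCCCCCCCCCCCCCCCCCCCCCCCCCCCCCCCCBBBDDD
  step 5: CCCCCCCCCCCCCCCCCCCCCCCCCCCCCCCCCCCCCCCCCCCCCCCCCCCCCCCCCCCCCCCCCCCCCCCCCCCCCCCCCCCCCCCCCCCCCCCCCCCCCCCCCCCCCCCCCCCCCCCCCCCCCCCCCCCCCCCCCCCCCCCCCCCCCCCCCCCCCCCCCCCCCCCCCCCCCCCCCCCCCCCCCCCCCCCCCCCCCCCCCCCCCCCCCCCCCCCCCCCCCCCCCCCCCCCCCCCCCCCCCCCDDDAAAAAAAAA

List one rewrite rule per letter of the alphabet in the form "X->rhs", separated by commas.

  step 4 ⇒ step 5: CCCCCCCCCCCCCCCCCCCCCCCCCCCCCCCCCCCCCCCCCCCCCCCCCCCCCCCCCCCCCCCCCCCCCCCCCCCCCCCCCBBBDDD ⇒ CCC·CCC·CCC·CCC·CCC·CCC·CCC·CCC·CCC·CCC·CCC·CCC·CCC·CCC·CCC·CCC·CCC·CCC·CCC·CCC·CCC·CCC·CCC·CCC·CCC·CCC·CCC·CCC·CCC·CCC·CCC·CCC·CCC·CCC·CCC·CCC·CCC·CCC·CCC·CCC·CCC·CCC·CCC·CCC·CCC·CCC·CCC·CCC·CCC·CCC·CCC·CCC·CCC·CCC·CCC·CCC·CCC·CCC·CCC·CCC·CCC·CCC·CCC·CCC·CCC·CCC·CCC·CCC·CCC·CCC·CCC·CCC·CCC·CCC·CCC·CCC·CCC·CCC·CCC·CCC·CCC·D·D·D·AAA·AAA·AAA
    B ↦ D
    C ↦ CCC
    D ↦ AAA
    A ↦ B  (constrained at step 0)

A->B, B->D, C->CCC, D->AAA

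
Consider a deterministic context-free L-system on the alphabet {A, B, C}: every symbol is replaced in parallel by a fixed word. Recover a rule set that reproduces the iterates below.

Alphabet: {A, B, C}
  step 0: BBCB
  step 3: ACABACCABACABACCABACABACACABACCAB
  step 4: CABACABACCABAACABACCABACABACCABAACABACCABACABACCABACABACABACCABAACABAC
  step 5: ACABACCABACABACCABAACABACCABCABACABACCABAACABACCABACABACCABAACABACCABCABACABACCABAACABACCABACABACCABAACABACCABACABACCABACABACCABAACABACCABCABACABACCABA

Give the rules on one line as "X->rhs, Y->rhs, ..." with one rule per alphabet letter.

A->CAB, B->AC, C->A

  step 4 ⇒ step 5: CABACABACCABAACABACCABACABACCABAACABACCABACABACCABACABACABACCABAACABAC ⇒ A·CAB·AC·CAB·A·CAB·AC·CAB·A·A·CAB·AC·CAB·CAB·A·CAB·AC·CAB·A·A·CAB·AC·CAB·A·CAB·AC·CAB·A·A·CAB·AC·CAB·CAB·A·CAB·AC·CAB·A·A·CAB·AC·CAB·A·CAB·AC·CAB·A·A·CAB·AC·CAB·A·CAB·AC·CAB·A·CAB·AC·CAB·A·A·CAB·AC·CAB·CAB·A·CAB·AC·CAB·A
    A ↦ CAB
    B ↦ AC
    C ↦ A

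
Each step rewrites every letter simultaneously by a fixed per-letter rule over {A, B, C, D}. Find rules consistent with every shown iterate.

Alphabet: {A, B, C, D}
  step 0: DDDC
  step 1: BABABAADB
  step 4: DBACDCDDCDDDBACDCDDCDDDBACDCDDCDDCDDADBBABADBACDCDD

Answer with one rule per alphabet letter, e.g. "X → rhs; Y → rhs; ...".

A->D, B->CD, C->ADB, D->BA

  step 0 ⇒ step 1: DDDC ⇒ BA·BA·BA·ADB
    C ↦ ADB
    D ↦ BA
    A ↦ D  (constrained at step 1)
    B ↦ CD  (constrained at step 1)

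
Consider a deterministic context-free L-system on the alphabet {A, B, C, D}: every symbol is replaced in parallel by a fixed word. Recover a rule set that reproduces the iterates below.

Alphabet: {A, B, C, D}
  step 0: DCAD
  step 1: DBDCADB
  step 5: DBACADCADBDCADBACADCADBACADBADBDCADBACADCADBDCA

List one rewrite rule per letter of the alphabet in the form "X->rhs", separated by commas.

A->CA, B->A, C->D, D->DB

  step 0 ⇒ step 1: DCAD ⇒ DB·D·CA·DB
    A ↦ CA
    C ↦ D
    D ↦ DB
    B ↦ A  (constrained at step 1)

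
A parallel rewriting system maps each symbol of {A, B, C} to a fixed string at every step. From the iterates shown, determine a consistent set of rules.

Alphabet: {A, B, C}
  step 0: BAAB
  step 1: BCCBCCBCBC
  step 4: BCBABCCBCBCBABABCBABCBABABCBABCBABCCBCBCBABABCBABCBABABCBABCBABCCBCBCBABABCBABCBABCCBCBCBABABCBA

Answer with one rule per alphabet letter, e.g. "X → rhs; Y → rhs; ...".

  step 0 ⇒ step 1: BAAB ⇒ BC·CBC·CBC·BC
    A ↦ CBC
    B ↦ BC
    C ↦ BA  (constrained at step 1)

A->CBC, B->BC, C->BA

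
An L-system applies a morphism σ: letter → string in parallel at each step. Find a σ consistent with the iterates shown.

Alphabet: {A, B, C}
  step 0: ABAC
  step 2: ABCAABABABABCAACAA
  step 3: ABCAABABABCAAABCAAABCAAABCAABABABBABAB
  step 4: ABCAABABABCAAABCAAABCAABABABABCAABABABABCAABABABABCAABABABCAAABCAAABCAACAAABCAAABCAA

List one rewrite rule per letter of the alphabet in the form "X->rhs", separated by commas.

  step 3 ⇒ step 4: ABCAABABABCAAABCAAABCAAABCAABABABBABAB ⇒ AB·CAA·B·AB·AB·CAA·AB·CAA·AB·CAA·B·AB·AB·AB·CAA·B·AB·AB·AB·CAA·B·AB·AB·AB·CAA·B·AB·AB·CAA·AB·CAA·AB·CAA·CAA·AB·CAA·AB·CAA
    A ↦ AB
    B ↦ CAA
    C ↦ B

A->AB, B->CAA, C->B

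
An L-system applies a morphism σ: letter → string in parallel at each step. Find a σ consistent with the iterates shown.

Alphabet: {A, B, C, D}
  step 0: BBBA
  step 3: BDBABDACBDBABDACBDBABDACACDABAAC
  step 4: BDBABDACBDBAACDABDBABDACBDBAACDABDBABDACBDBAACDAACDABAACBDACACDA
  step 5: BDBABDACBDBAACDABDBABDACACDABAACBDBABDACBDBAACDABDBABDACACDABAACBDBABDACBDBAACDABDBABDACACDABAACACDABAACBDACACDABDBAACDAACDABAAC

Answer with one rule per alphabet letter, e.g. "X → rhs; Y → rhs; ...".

  step 4 ⇒ step 5: BDBABDACBDBAACDABDBABDACBDBAACDABDBABDACBDBAACDAACDABAACBDACACDA ⇒ BD·BA·BD·AC·BD·BA·AC·DA·BD·BA·BD·AC·AC·DA·BA·AC·BD·BA·BD·AC·BD·BA·AC·DA·BD·BA·BD·AC·AC·DA·BA·AC·BD·BA·BD·AC·BD·BA·AC·DA·BD·BA·BD·AC·AC·DA·BA·AC·AC·DA·BA·AC·BD·AC·AC·DA·BD·BA·AC·DA·AC·DA·BA·AC
    A ↦ AC
    B ↦ BD
    C ↦ DA
    D ↦ BA

A->AC, B->BD, C->DA, D->BA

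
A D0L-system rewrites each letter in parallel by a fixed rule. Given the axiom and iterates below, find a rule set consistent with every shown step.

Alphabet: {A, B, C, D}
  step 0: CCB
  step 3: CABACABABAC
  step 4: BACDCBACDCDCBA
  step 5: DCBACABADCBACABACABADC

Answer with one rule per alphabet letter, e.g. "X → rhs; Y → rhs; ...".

  step 4 ⇒ step 5: BACDCBACDCDCBA ⇒ D·C·BA·CA·BA·D·C·BA·CA·BA·CA·BA·D·C
    A ↦ C
    B ↦ D
    C ↦ BA
    D ↦ CA

A->C, B->D, C->BA, D->CA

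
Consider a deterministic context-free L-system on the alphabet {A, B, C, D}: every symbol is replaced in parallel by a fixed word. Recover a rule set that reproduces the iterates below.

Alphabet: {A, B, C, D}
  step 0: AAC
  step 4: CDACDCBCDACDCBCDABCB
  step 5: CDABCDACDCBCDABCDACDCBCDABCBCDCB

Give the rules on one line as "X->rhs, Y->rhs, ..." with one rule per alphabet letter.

  step 4 ⇒ step 5: CDACDCBCDACDCBCDABCB ⇒ CD·A·B·CD·A·CD·CB·CD·A·B·CD·A·CD·CB·CD·A·B·CB·CD·CB
    A ↦ B
    B ↦ CB
    C ↦ CD
    D ↦ A

A->B, B->CB, C->CD, D->A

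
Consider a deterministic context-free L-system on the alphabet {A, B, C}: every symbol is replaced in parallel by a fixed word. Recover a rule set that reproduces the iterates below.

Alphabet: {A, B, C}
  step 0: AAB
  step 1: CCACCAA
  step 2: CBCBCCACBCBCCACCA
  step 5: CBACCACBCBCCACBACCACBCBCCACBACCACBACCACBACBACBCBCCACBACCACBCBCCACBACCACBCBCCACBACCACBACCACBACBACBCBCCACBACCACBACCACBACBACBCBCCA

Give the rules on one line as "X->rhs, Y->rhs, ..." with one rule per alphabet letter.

A->CCA, B->A, C->CB

  step 1 ⇒ step 2: CCACCAA ⇒ CB·CB·CCA·CB·CB·CCA·CCA
    A ↦ CCA
    C ↦ CB
  step 0 ⇒ step 1: AAB ⇒ CCA·CCA·A
    B ↦ A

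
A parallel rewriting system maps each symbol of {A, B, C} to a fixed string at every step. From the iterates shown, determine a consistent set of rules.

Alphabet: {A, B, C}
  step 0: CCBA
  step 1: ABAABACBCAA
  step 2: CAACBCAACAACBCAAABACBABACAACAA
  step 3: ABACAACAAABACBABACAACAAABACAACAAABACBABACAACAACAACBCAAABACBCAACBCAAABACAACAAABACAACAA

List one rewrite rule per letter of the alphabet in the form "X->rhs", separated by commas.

  step 2 ⇒ step 3: CAACBCAACAACBCAAABACBABACAACAA ⇒ ABA·CAA·CAA·ABA·CB·ABA·CAA·CAA·ABA·CAA·CAA·ABA·CB·ABA·CAA·CAA·CAA·CB·CAA·ABA·CB·CAA·CB·CAA·ABA·CAA·CAA·ABA·CAA·CAA
    A ↦ CAA
    B ↦ CB
    C ↦ ABA

A->CAA, B->CB, C->ABA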